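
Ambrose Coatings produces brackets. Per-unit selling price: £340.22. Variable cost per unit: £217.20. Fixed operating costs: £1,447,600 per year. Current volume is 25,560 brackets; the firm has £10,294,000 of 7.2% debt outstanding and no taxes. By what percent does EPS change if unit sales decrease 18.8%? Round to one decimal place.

Total contribution margin = 25,560 × £123.02 = £3,144,391.20.
Subtracting fixed costs: EBIT = £3,144,391.20 − £1,447,600 = £1,696,791.20.
Interest = £741,168.00, so EBIT − I = £955,623.20.
DCL = total CM / (EBIT − I) = £3,144,391.20 / £955,623.20 = 3.2904.
%ΔEPS = DCL × %ΔSales = 3.2904 × -18.8% = -61.9%.

-61.9%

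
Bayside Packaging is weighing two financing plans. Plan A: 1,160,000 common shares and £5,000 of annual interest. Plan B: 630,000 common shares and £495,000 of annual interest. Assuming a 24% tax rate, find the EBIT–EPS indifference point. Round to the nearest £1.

At indifference, (EBIT − 5,000)(1 − t)/1,160,000 = (EBIT − 495,000)(1 − t)/630,000.
Cancelling (1 − t) and cross-multiplying: 630,000·(EBIT − 5,000) = 1,160,000·(EBIT − 495,000).
EBIT × (1,160,000 − 630,000) = 495,000 × 1,160,000 − 5,000 × 630,000 = 571,050,000,000, so EBIT = 571,050,000,000 ÷ 530,000 = 1,077,452.83.

£1,077,453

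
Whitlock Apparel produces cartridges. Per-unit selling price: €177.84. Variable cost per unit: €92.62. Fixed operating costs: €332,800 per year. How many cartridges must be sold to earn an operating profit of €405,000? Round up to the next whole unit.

Contribution margin per unit = €177.84 − €92.62 = €85.22.
Required volume = (fixed costs + target profit) ÷ CM = (€332,800 + €405,000) ÷ €85.22 = 8,657.59, so 8,658 cartridges.

8,658 cartridges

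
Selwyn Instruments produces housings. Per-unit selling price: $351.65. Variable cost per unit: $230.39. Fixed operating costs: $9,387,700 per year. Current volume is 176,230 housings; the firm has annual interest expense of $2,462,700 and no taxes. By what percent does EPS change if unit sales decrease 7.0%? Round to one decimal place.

At 176,230 units, contribution = 176,230 × $121.26 = $21,369,649.80.
Operating income = contribution − fixed costs = $21,369,649.80 − $9,387,700 = $11,981,949.80.
Interest = $2,462,700.00, so EBIT − I = $9,519,249.80.
DCL = total CM / (EBIT − I) = $21,369,649.80 / $9,519,249.80 = 2.2449.
EPS therefore changes by 2.2449 × (-7.0%) = -15.7%.

-15.7%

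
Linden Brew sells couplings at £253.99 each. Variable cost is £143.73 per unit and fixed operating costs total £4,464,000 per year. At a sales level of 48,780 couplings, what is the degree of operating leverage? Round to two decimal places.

At 48,780 units, contribution = 48,780 × £110.26 = £5,378,482.80.
Operating income = contribution − fixed costs = £5,378,482.80 − £4,464,000 = £914,482.80.
DOL = contribution ÷ EBIT = £5,378,482.80 ÷ £914,482.80 = 5.8814.

5.88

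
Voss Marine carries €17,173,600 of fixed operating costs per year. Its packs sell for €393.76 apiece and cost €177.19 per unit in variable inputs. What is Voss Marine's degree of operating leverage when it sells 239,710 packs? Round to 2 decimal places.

Contribution at this volume is 239,710 × €216.57 = €51,913,994.70.
EBIT = €51,913,994.70 − €17,173,600 = €34,740,394.70.
DOL = contribution ÷ EBIT = €51,913,994.70 ÷ €34,740,394.70 = 1.4943.

1.49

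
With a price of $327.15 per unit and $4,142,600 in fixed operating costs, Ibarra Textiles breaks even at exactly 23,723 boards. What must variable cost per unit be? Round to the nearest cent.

Contribution per unit must be FC / Q = $4,142,600 / 23,723 = $174.6238.
Hence VC = price − CM = $327.15 − $174.6238 = $152.53.

$152.53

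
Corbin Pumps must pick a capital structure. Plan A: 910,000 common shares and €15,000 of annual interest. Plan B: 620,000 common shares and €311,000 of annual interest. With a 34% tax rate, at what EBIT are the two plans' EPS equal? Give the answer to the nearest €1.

At indifference, (EBIT − 15,000)(1 − t)/910,000 = (EBIT − 311,000)(1 − t)/620,000.
The (1 − t) factor cancels: (EBIT − 15,000) × 620,000 = (EBIT − 311,000) × 910,000.
Solving, EBIT = (311,000·910,000 − 15,000·620,000) / (910,000 − 620,000) = 273,710,000,000 / 290,000 = 943,827.59.

€943,828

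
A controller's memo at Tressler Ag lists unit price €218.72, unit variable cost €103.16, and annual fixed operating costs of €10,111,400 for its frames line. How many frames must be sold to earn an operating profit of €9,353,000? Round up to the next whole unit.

168,436 frames

Contribution margin per unit = €218.72 − €103.16 = €115.56.
Need Q such that Q × €115.56 − €10,111,400 = €9,353,000, i.e. Q = €19,464,400 / €115.56 = 168,435.44 → 168,436.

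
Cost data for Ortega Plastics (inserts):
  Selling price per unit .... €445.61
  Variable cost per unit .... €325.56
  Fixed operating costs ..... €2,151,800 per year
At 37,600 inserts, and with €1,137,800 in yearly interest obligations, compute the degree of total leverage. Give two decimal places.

Total contribution margin = 37,600 × €120.05 = €4,513,880.00.
EBIT = €4,513,880.00 − €2,151,800 = €2,362,080.00. Interest = €1,137,800.00.
DOL = €4,513,880.00 ÷ €2,362,080.00 = 1.9110; DFL = €2,362,080.00 ÷ €1,224,280.00 = 1.9294.
Combined leverage = 1.9110 × 1.9294 = 3.6871.

3.69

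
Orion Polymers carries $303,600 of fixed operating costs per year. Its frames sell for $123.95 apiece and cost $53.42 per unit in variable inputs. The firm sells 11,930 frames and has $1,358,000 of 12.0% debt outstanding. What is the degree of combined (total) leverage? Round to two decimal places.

Contribution at this volume is 11,930 × $70.53 = $841,422.90.
EBIT = $841,422.90 − $303,600 = $537,822.90. Interest = $162,960.00.
DOL = $841,422.90 ÷ $537,822.90 = 1.5645; DFL = $537,822.90 ÷ $374,862.90 = 1.4347.
DCL = DOL × DFL = 1.5645 × 1.4347 = 2.2446.

2.24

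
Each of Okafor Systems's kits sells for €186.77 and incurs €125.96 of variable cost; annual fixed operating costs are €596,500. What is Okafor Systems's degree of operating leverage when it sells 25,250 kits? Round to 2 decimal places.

1.64

Total contribution margin = 25,250 × €60.81 = €1,535,452.50.
EBIT = €1,535,452.50 − €596,500 = €938,952.50.
DOL = contribution ÷ EBIT = €1,535,452.50 ÷ €938,952.50 = 1.6353.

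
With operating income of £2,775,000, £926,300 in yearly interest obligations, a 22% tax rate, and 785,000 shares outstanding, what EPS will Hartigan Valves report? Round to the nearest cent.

Pre-tax income = £2,775,000 − £926,300.00 = £1,848,700.00.
Net income = £1,848,700.00 × (1 − 0.22) = £1,441,986.00.
Per share: £1,441,986.00 / 785,000 shares = £1.84.

£1.84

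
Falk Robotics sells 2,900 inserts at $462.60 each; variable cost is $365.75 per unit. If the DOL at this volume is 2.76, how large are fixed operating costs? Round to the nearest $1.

Contribution at this volume is 2,900 × $96.85 = $280,865.00.
DOL = contribution / EBIT, so EBIT = $280,865.00 / 2.76 = $101,762.68.
Fixed costs = CM − EBIT = $280,865.00 − $101,762.68 = $179,102.

$179,102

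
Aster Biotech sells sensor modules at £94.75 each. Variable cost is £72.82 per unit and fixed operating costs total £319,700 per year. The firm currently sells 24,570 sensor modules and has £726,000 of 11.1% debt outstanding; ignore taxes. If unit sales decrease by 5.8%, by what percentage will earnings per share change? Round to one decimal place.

Total contribution margin = 24,570 × £21.93 = £538,820.10.
EBIT = £538,820.10 − £319,700 = £219,120.10.
After interest of £80,586.00, pre-tax earnings = £138,534.10.
Degree of combined leverage = contribution ÷ (EBIT − I) = £538,820.10 ÷ £138,534.10 = 3.8894.
EPS therefore changes by 3.8894 × (-5.8%) = -22.6%.

-22.6%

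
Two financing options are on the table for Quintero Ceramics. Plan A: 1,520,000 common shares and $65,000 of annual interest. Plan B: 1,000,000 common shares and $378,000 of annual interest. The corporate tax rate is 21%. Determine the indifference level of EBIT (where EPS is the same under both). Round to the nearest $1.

At indifference, (EBIT − 65,000)(1 − t)/1,520,000 = (EBIT − 378,000)(1 − t)/1,000,000.
Cancelling (1 − t) and cross-multiplying: 1,000,000·(EBIT − 65,000) = 1,520,000·(EBIT − 378,000).
Solving, EBIT = (378,000·1,520,000 − 65,000·1,000,000) / (1,520,000 − 1,000,000) = 509,560,000,000 / 520,000 = 979,923.08.

$979,923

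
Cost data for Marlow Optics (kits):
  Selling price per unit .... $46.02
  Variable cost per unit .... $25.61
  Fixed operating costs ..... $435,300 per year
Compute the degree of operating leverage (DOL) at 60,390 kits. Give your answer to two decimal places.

1.55

Contribution at this volume is 60,390 × $20.41 = $1,232,559.90.
Subtracting fixed costs: EBIT = $1,232,559.90 − $435,300 = $797,259.90.
So DOL = total CM / EBIT = $1,232,559.90 / $797,259.90 = 1.5460.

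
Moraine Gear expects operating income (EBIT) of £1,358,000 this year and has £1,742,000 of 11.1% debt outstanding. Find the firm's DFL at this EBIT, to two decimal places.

1.17

Interest = £193,362.00.
DFL = EBIT ÷ (EBIT − I) = £1,358,000 ÷ (£1,358,000 − £193,362.00) = £1,358,000 ÷ £1,164,638.00 = 1.1660.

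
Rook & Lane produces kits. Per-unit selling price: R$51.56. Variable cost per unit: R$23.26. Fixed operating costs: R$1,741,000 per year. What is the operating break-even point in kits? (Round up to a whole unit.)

61,520 kits

Each unit contributes R$51.56 − R$23.26 = R$28.30.
Break-even volume = fixed costs ÷ CM per unit = R$1,741,000 ÷ R$28.30 = 61,519.43, so 61,520 kits.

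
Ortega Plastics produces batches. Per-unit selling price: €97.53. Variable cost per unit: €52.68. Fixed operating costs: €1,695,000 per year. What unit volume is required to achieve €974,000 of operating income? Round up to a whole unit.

Unit CM = price − variable cost = €97.53 − €52.68 = €44.85.
Required volume = (fixed costs + target profit) ÷ CM = (€1,695,000 + €974,000) ÷ €44.85 = 59,509.48, so 59,510 batches.

59,510 batches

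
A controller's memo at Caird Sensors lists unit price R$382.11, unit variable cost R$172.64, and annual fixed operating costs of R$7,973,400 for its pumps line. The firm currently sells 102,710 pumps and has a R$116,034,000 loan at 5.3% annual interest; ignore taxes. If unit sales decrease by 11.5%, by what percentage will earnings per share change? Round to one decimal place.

-33.5%

At 102,710 units, contribution = 102,710 × R$209.47 = R$21,514,663.70.
EBIT = R$21,514,663.70 − R$7,973,400 = R$13,541,263.70.
After interest of R$6,149,802.00, pre-tax earnings = R$7,391,461.70.
DCL = total CM / (EBIT − I) = R$21,514,663.70 / R$7,391,461.70 = 2.9107.
%ΔEPS = DCL × %ΔSales = 2.9107 × -11.5% = -33.5%.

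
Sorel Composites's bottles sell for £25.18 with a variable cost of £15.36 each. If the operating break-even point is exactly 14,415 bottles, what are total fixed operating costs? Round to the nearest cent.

Contribution margin per unit = £25.18 − £15.36 = £9.82.
Since BE = FC / CM, FC = 14,415 × £9.82 = £141,555.30.

£141,555.30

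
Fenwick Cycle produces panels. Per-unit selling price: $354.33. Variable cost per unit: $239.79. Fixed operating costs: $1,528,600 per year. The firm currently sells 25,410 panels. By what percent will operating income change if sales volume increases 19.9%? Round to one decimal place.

Contribution at this volume is 25,410 × $114.54 = $2,910,461.40.
Operating income = contribution − fixed costs = $2,910,461.40 − $1,528,600 = $1,381,861.40.
Degree of operating leverage = $2,910,461.40 / $1,381,861.40 = 2.1062.
%ΔEBIT = DOL × %ΔSales = 2.1062 × +19.9% = +41.9%.

+41.9%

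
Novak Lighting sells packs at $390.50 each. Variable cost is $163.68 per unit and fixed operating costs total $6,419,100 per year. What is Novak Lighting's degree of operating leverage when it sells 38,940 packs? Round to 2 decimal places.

At 38,940 units, contribution = 38,940 × $226.82 = $8,832,370.80.
Operating income = contribution − fixed costs = $8,832,370.80 − $6,419,100 = $2,413,270.80.
So DOL = total CM / EBIT = $8,832,370.80 / $2,413,270.80 = 3.6599.

3.66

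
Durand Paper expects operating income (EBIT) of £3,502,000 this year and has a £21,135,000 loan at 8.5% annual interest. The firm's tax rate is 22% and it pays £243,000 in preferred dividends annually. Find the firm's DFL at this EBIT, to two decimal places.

Interest = £1,796,475.00.
Pre-tax preferred-dividend burden = £243,000 ÷ (1 − 0.22) = £311,538.46.
DFL = EBIT ÷ [EBIT − I − D_p/(1−t)] = £3,502,000 ÷ [£3,502,000 − £1,796,475.00 − £311,538.46] = £3,502,000 ÷ £1,393,986.54 = 2.5122.

2.51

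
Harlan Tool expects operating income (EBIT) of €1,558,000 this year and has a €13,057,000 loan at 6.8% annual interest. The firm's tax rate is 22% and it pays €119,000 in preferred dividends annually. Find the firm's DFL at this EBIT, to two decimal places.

3.01

Annual interest charges come to €887,876.00.
Pre-tax preferred-dividend burden = €119,000 ÷ (1 − 0.22) = €152,564.10.
DFL = EBIT ÷ [EBIT − I − D_p/(1−t)] = €1,558,000 ÷ [€1,558,000 − €887,876.00 − €152,564.10] = €1,558,000 ÷ €517,559.90 = 3.0103.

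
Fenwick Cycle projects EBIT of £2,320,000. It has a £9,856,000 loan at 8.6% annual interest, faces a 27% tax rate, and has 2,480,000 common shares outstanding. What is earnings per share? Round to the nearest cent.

£0.43

Pre-tax income = £2,320,000 − £847,616.00 = £1,472,384.00.
After tax at 27%: net income = £1,472,384.00 × 0.73 = £1,074,840.32.
EPS = £1,074,840.32 ÷ 2,480,000 = £0.43.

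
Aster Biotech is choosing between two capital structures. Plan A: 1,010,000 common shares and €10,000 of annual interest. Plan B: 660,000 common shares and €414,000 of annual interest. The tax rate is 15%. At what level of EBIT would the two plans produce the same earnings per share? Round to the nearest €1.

€1,175,829

Set EPS_A = EPS_B: (EBIT − €10,000)(1 − 0.15) ÷ 1,010,000 = (EBIT − €414,000)(1 − 0.15) ÷ 660,000.
Cancelling (1 − t) and cross-multiplying: 660,000·(EBIT − 10,000) = 1,010,000·(EBIT − 414,000).
EBIT × (1,010,000 − 660,000) = 414,000 × 1,010,000 − 10,000 × 660,000 = 411,540,000,000, so EBIT = 411,540,000,000 ÷ 350,000 = 1,175,828.57.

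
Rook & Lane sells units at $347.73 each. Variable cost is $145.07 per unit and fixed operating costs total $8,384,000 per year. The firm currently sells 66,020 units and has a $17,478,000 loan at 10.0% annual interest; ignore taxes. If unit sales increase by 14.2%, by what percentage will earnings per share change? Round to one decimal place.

+58.5%

Contribution at this volume is 66,020 × $202.66 = $13,379,613.20.
Subtracting fixed costs: EBIT = $13,379,613.20 − $8,384,000 = $4,995,613.20.
After interest of $1,747,800.00, pre-tax earnings = $3,247,813.20.
DCL = total CM / (EBIT − I) = $13,379,613.20 / $3,247,813.20 = 4.1196.
EPS therefore changes by 4.1196 × (+14.2%) = +58.5%.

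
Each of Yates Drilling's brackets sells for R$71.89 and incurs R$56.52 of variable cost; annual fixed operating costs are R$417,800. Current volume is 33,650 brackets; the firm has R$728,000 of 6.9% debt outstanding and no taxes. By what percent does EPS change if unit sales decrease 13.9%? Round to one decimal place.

-146.2%

Contribution at this volume is 33,650 × R$15.37 = R$517,200.50.
EBIT = R$517,200.50 − R$417,800 = R$99,400.50.
After interest of R$50,232.00, pre-tax earnings = R$49,168.50.
Degree of combined leverage = contribution ÷ (EBIT − I) = R$517,200.50 ÷ R$49,168.50 = 10.5189.
%ΔEPS = DCL × %ΔSales = 10.5189 × -13.9% = -146.2%.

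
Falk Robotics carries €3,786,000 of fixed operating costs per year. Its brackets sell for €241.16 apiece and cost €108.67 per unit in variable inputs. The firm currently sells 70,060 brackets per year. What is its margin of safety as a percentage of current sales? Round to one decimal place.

Unit CM = price − variable cost = €241.16 − €108.67 = €132.49. Break-even units = €3,786,000 ÷ €132.49 = 28,575.74; break-even revenue = 28,575.74 × €241.16 = €6,891,325.84.
Current sales = 70,060 × €241.16 = €16,895,669.60.
Margin of safety = (€16,895,669.60 − €6,891,325.84) ÷ €16,895,669.60 = 59.2%.

59.2%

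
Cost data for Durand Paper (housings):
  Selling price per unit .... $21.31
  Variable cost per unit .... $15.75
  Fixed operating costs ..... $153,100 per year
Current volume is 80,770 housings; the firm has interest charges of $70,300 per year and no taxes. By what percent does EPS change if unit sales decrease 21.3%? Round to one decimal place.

-42.4%

At 80,770 units, contribution = 80,770 × $5.56 = $449,081.20.
EBIT = $449,081.20 − $153,100 = $295,981.20.
After interest of $70,300.00, pre-tax earnings = $225,681.20.
Degree of combined leverage = contribution ÷ (EBIT − I) = $449,081.20 ÷ $225,681.20 = 1.9899.
EPS therefore changes by 1.9899 × (-21.3%) = -42.4%.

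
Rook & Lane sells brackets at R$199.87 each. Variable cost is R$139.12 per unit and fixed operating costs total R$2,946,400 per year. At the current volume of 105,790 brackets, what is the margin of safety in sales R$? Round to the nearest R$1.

Contribution margin per unit = R$199.87 − R$139.12 = R$60.75. Break-even units = R$2,946,400 ÷ R$60.75 = 48,500.41; break-even revenue = 48,500.41 × R$199.87 = R$9,693,777.25.
Current sales = 105,790 × R$199.87 = R$21,144,247.30.
Margin of safety = R$21,144,247.30 − R$9,693,777.25 = R$11,450,470.

R$11,450,470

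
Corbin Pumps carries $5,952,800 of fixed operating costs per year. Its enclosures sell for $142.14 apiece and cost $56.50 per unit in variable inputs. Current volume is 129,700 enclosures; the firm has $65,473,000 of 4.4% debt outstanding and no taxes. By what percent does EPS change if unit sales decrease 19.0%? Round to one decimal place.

-92.8%

At 129,700 units, contribution = 129,700 × $85.64 = $11,107,508.00.
Subtracting fixed costs: EBIT = $11,107,508.00 − $5,952,800 = $5,154,708.00.
Interest = $2,880,812.00, so EBIT − I = $2,273,896.00.
DCL = total CM / (EBIT − I) = $11,107,508.00 / $2,273,896.00 = 4.8848.
%ΔEPS = DCL × %ΔSales = 4.8848 × -19.0% = -92.8%.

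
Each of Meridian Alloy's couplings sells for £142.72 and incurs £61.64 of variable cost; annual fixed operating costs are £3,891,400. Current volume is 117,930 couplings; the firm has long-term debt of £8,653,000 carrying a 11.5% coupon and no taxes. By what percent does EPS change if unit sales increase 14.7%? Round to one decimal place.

Contribution at this volume is 117,930 × £81.08 = £9,561,764.40.
EBIT = £9,561,764.40 − £3,891,400 = £5,670,364.40.
Interest = £995,095.00, so EBIT − I = £4,675,269.40.
Degree of combined leverage = contribution ÷ (EBIT − I) = £9,561,764.40 ÷ £4,675,269.40 = 2.0452.
%ΔEPS = DCL × %ΔSales = 2.0452 × +14.7% = +30.1%.

+30.1%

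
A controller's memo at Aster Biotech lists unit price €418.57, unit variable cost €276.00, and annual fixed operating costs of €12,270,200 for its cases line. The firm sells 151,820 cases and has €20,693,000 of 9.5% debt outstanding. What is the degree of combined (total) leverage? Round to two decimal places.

At 151,820 units, contribution = 151,820 × €142.57 = €21,644,977.40.
EBIT = €21,644,977.40 − €12,270,200 = €9,374,777.40. Interest = €1,965,835.00.
DOL = €21,644,977.40 ÷ €9,374,777.40 = 2.3089; DFL = €9,374,777.40 ÷ €7,408,942.40 = 1.2653.
DCL = DOL × DFL = 2.3089 × 1.2653 = 2.9215.

2.92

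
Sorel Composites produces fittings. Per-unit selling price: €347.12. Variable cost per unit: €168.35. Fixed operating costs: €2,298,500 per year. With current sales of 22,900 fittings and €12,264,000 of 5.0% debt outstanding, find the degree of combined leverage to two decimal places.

3.46

Total contribution margin = 22,900 × €178.77 = €4,093,833.00.
EBIT = €4,093,833.00 − €2,298,500 = €1,795,333.00. Interest = €613,200.00.
DOL = €4,093,833.00 ÷ €1,795,333.00 = 2.2803; DFL = €1,795,333.00 ÷ €1,182,133.00 = 1.5187.
Combined leverage = 2.2803 × 1.5187 = 3.4631.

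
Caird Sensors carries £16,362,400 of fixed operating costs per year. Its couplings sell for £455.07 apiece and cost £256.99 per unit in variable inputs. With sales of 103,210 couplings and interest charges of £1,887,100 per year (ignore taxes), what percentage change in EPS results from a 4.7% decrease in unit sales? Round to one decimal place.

-43.8%

Contribution at this volume is 103,210 × £198.08 = £20,443,836.80.
EBIT = £20,443,836.80 − £16,362,400 = £4,081,436.80.
After interest of £1,887,100.00, pre-tax earnings = £2,194,336.80.
Degree of combined leverage = contribution ÷ (EBIT − I) = £20,443,836.80 ÷ £2,194,336.80 = 9.3166.
%ΔEPS = DCL × %ΔSales = 9.3166 × -4.7% = -43.8%.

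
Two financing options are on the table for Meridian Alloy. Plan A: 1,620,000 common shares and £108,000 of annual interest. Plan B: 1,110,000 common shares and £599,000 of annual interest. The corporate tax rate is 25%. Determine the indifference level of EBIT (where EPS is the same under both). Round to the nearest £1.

£1,667,647

At indifference, (EBIT − 108,000)(1 − t)/1,620,000 = (EBIT − 599,000)(1 − t)/1,110,000.
Cancelling (1 − t) and cross-multiplying: 1,110,000·(EBIT − 108,000) = 1,620,000·(EBIT − 599,000).
Solving, EBIT = (599,000·1,620,000 − 108,000·1,110,000) / (1,620,000 − 1,110,000) = 850,500,000,000 / 510,000 = 1,667,647.06.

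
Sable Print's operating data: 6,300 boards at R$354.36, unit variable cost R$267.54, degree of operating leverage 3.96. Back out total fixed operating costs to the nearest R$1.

Contribution at this volume is 6,300 × R$86.82 = R$546,966.00.
DOL = contribution / EBIT, so EBIT = R$546,966.00 / 3.96 = R$138,122.73.
And FC = contribution − EBIT = R$546,966.00 − R$138,122.73 = R$408,843.

R$408,843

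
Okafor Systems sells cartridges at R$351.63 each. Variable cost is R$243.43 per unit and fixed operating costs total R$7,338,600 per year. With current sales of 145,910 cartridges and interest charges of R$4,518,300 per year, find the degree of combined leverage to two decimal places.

At 145,910 units, contribution = 145,910 × R$108.20 = R$15,787,462.00.
Subtracting fixed costs: EBIT = R$15,787,462.00 − R$7,338,600 = R$8,448,862.00. Interest = R$4,518,300.00, so EBIT − I = R$3,930,562.00.
Degree of total leverage = total CM / (EBIT − interest) = R$15,787,462.00 / R$3,930,562.00 = 4.0166.

4.02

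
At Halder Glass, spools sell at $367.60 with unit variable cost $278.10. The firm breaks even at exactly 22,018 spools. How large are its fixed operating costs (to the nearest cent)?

Unit CM = price − variable cost = $367.60 − $278.10 = $89.50.
Fixed costs = break-even units × CM = 22,018 × $89.50 = $1,970,611.00.

$1,970,611.00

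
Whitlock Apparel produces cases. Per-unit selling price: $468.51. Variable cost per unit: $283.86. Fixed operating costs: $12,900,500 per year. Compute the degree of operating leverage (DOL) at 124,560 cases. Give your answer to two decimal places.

2.28

Contribution at this volume is 124,560 × $184.65 = $23,000,004.00.
Operating income = contribution − fixed costs = $23,000,004.00 − $12,900,500 = $10,099,504.00.
Degree of operating leverage = $23,000,004.00 / $10,099,504.00 = 2.2773.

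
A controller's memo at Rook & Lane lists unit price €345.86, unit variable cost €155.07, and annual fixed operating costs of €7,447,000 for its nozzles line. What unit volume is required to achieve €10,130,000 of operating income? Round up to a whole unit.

92,128 nozzles

Unit CM = price − variable cost = €345.86 − €155.07 = €190.79.
Required volume = (fixed costs + target profit) ÷ CM = (€7,447,000 + €10,130,000) ÷ €190.79 = 92,127.47, so 92,128 nozzles.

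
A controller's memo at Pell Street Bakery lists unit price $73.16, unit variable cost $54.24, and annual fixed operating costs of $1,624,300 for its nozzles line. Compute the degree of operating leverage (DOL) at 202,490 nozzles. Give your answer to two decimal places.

1.74

Contribution at this volume is 202,490 × $18.92 = $3,831,110.80.
Subtracting fixed costs: EBIT = $3,831,110.80 − $1,624,300 = $2,206,810.80.
DOL = contribution ÷ EBIT = $3,831,110.80 ÷ $2,206,810.80 = 1.7360.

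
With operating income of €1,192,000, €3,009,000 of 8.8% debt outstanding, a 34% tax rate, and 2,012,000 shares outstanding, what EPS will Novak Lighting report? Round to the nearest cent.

€0.30

Interest = €264,792.00, so EBT = €1,192,000 − €264,792.00 = €927,208.00.
Net income = €927,208.00 × (1 − 0.34) = €611,957.28.
EPS = €611,957.28 ÷ 2,012,000 = €0.30.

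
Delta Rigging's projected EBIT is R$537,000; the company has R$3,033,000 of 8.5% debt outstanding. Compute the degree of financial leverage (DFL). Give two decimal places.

Annual interest charges come to R$257,805.00.
Degree of financial leverage = EBIT / (EBIT − interest) = R$537,000 / R$279,195.00 = 1.9234.

1.92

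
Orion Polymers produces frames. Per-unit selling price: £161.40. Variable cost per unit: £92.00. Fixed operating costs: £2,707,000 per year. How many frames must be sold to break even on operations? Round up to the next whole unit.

39,006 frames

Each unit contributes £161.40 − £92.00 = £69.40.
Units to break even: £2,707,000 ÷ £69.40 = 39,005.76, rounded up to 39,006.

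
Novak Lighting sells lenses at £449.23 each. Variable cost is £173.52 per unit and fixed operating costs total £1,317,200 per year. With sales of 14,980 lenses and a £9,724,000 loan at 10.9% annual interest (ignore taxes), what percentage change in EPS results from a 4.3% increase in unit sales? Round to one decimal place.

+10.1%

Total contribution margin = 14,980 × £275.71 = £4,130,135.80.
EBIT = £4,130,135.80 − £1,317,200 = £2,812,935.80.
Interest = £1,059,916.00, so EBIT − I = £1,753,019.80.
DCL = total CM / (EBIT − I) = £4,130,135.80 / £1,753,019.80 = 2.3560.
EPS therefore changes by 2.3560 × (+4.3%) = +10.1%.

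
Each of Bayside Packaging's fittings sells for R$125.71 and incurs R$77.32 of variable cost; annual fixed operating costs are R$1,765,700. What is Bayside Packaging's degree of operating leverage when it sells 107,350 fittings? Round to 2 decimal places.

1.51

Total contribution margin = 107,350 × R$48.39 = R$5,194,666.50.
Subtracting fixed costs: EBIT = R$5,194,666.50 − R$1,765,700 = R$3,428,966.50.
So DOL = total CM / EBIT = R$5,194,666.50 / R$3,428,966.50 = 1.5149.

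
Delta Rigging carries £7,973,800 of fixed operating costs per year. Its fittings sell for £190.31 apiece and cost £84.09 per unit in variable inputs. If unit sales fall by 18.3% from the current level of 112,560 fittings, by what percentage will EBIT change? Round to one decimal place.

-54.9%

Total contribution margin = 112,560 × £106.22 = £11,956,123.20.
Subtracting fixed costs: EBIT = £11,956,123.20 − £7,973,800 = £3,982,323.20.
Degree of operating leverage = £11,956,123.20 / £3,982,323.20 = 3.0023.
Operating income changes by 3.0023 × -18.3% = -54.9%.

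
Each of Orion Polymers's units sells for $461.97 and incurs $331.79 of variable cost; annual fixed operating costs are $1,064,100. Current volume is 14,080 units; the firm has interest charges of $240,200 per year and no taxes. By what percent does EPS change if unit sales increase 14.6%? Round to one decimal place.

Total contribution margin = 14,080 × $130.18 = $1,832,934.40.
Subtracting fixed costs: EBIT = $1,832,934.40 − $1,064,100 = $768,834.40.
After interest of $240,200.00, pre-tax earnings = $528,634.40.
Degree of combined leverage = contribution ÷ (EBIT − I) = $1,832,934.40 ÷ $528,634.40 = 3.4673.
%ΔEPS = DCL × %ΔSales = 3.4673 × +14.6% = +50.6%.

+50.6%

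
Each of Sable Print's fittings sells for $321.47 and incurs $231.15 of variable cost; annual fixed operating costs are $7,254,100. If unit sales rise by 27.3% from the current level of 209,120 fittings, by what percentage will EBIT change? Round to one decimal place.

+44.3%

At 209,120 units, contribution = 209,120 × $90.32 = $18,887,718.40.
Operating income = contribution − fixed costs = $18,887,718.40 − $7,254,100 = $11,633,618.40.
Degree of operating leverage = $18,887,718.40 / $11,633,618.40 = 1.6235.
%ΔEBIT = DOL × %ΔSales = 1.6235 × +27.3% = +44.3%.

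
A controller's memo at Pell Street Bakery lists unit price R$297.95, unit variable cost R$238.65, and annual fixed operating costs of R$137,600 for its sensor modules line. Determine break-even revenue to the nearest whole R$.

CM per unit = R$297.95 − R$238.65 = R$59.30; CM ratio = R$59.30 / R$297.95 = 0.1990.
Break-even revenue = fixed costs × price ÷ CM = R$137,600 × R$297.95 ÷ R$59.30 = R$691,365.

R$691,365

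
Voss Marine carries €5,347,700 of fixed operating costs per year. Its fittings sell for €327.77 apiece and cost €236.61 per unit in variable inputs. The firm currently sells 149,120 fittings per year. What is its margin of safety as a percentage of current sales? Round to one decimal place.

Unit CM = price − variable cost = €327.77 − €236.61 = €91.16. Break-even units = €5,347,700 ÷ €91.16 = 58,662.79; break-even revenue = 58,662.79 × €327.77 = €19,227,902.91.
Current sales = 149,120 × €327.77 = €48,877,062.40.
Margin of safety = (€48,877,062.40 − €19,227,902.91) ÷ €48,877,062.40 = 60.7%.

60.7%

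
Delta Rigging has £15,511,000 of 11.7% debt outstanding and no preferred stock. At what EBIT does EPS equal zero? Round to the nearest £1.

£1,814,787

Annual interest = 11.7% × £15,511,000 = £1,814,787.00.
With no preferred dividends, EPS = 0 when EBIT exactly covers interest, so the financial break-even EBIT is £1,814,787.00.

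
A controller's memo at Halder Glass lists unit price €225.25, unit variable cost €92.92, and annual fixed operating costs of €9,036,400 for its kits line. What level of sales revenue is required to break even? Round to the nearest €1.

€15,381,615

CM per unit = €225.25 − €92.92 = €132.33; CM ratio = €132.33 / €225.25 = 0.5875.
Break-even revenue = fixed costs × price ÷ CM = €9,036,400 × €225.25 ÷ €132.33 = €15,381,615.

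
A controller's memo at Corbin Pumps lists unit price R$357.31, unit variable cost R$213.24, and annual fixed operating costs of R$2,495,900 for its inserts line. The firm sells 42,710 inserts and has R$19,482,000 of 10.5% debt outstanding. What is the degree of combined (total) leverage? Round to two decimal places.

Total contribution margin = 42,710 × R$144.07 = R$6,153,229.70.
EBIT = R$6,153,229.70 − R$2,495,900 = R$3,657,329.70. Interest = R$2,045,610.00, so EBIT − I = R$1,611,719.70.
Degree of total leverage = total CM / (EBIT − interest) = R$6,153,229.70 / R$1,611,719.70 = 3.8178.

3.82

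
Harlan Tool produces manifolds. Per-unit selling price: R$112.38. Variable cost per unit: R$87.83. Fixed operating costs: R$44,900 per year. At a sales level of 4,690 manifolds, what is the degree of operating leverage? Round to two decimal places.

1.64

At 4,690 units, contribution = 4,690 × R$24.55 = R$115,139.50.
EBIT = R$115,139.50 − R$44,900 = R$70,239.50.
DOL = contribution ÷ EBIT = R$115,139.50 ÷ R$70,239.50 = 1.6392.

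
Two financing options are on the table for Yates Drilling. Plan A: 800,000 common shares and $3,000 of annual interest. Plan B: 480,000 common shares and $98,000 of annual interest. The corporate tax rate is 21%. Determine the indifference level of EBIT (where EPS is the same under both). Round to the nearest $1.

$240,500

Set EPS_A = EPS_B: (EBIT − $3,000)(1 − 0.21) ÷ 800,000 = (EBIT − $98,000)(1 − 0.21) ÷ 480,000.
The (1 − t) factor cancels: (EBIT − 3,000) × 480,000 = (EBIT − 98,000) × 800,000.
EBIT × (800,000 − 480,000) = 98,000 × 800,000 − 3,000 × 480,000 = 76,960,000,000, so EBIT = 76,960,000,000 ÷ 320,000 = 240,500.00.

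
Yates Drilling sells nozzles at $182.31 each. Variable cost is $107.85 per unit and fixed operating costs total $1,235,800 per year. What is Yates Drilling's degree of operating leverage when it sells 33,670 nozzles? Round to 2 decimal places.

1.97

At 33,670 units, contribution = 33,670 × $74.46 = $2,507,068.20.
Operating income = contribution − fixed costs = $2,507,068.20 − $1,235,800 = $1,271,268.20.
So DOL = total CM / EBIT = $2,507,068.20 / $1,271,268.20 = 1.9721.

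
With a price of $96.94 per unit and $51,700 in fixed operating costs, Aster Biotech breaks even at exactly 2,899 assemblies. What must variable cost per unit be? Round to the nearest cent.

Contribution per unit must be FC / Q = $51,700 / 2,899 = $17.8337.
Hence VC = price − CM = $96.94 − $17.8337 = $79.11.

$79.11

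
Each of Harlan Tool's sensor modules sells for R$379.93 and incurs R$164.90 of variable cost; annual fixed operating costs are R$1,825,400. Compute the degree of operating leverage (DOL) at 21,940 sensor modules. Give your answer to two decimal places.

1.63

At 21,940 units, contribution = 21,940 × R$215.03 = R$4,717,758.20.
Subtracting fixed costs: EBIT = R$4,717,758.20 − R$1,825,400 = R$2,892,358.20.
Degree of operating leverage = R$4,717,758.20 / R$2,892,358.20 = 1.6311.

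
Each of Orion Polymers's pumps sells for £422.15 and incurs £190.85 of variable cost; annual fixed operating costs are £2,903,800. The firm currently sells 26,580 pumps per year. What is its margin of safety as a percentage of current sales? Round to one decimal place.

52.8%

Unit CM = price − variable cost = £422.15 − £190.85 = £231.30. Break-even units = £2,903,800 ÷ £231.30 = 12,554.26; break-even revenue = 12,554.26 × £422.15 = £5,299,780.24.
Current sales = 26,580 × £422.15 = £11,220,747.00.
Margin of safety = (£11,220,747.00 − £5,299,780.24) ÷ £11,220,747.00 = 52.8%.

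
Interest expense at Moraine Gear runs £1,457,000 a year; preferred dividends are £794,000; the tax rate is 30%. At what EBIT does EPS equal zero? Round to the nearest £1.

Grossing the preferred dividend up to pre-tax terms: £794,000 / (1 − 0.30) = £1,134,285.71.
Financial break-even EBIT = interest + D_p ÷ (1 − t) = £1,457,000 + £1,134,285.71 = £2,591,285.71.

£2,591,286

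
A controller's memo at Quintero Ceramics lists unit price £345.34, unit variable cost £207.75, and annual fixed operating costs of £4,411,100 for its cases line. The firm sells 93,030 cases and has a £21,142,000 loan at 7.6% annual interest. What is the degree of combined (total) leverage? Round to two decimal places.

Contribution at this volume is 93,030 × £137.59 = £12,799,997.70.
EBIT = £12,799,997.70 − £4,411,100 = £8,388,897.70. Interest = £1,606,792.00.
DOL = £12,799,997.70 ÷ £8,388,897.70 = 1.5258; DFL = £8,388,897.70 ÷ £6,782,105.70 = 1.2369.
DCL = DOL × DFL = 1.5258 × 1.2369 = 1.8873.

1.89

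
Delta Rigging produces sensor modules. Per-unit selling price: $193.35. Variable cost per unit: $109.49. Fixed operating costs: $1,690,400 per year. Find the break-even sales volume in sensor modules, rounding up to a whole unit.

Contribution margin per unit = $193.35 − $109.49 = $83.86.
Break-even volume = fixed costs ÷ CM per unit = $1,690,400 ÷ $83.86 = 20,157.41, so 20,158 sensor modules.

20,158 sensor modules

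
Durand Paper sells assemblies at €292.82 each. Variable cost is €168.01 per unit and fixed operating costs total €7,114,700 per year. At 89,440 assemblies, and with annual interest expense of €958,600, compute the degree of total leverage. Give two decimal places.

Total contribution margin = 89,440 × €124.81 = €11,163,006.40.
EBIT = €11,163,006.40 − €7,114,700 = €4,048,306.40. Interest = €958,600.00.
DOL = €11,163,006.40 ÷ €4,048,306.40 = 2.7575; DFL = €4,048,306.40 ÷ €3,089,706.40 = 1.3103.
DCL = DOL × DFL = 2.7575 × 1.3103 = 3.6132.

3.61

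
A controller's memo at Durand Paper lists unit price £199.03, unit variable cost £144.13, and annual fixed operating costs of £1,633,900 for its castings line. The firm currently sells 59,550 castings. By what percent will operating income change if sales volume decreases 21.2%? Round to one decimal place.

-42.4%

Total contribution margin = 59,550 × £54.90 = £3,269,295.00.
Subtracting fixed costs: EBIT = £3,269,295.00 − £1,633,900 = £1,635,395.00.
So DOL = total CM / EBIT = £3,269,295.00 / £1,635,395.00 = 1.9991.
So EBIT moves 1.9991 × (-21.2%) = -42.4%.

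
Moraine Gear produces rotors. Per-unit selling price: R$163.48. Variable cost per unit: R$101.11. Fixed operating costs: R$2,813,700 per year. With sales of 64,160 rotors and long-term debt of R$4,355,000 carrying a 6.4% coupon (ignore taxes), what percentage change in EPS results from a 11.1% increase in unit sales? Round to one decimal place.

At 64,160 units, contribution = 64,160 × R$62.37 = R$4,001,659.20.
EBIT = R$4,001,659.20 − R$2,813,700 = R$1,187,959.20.
Interest = R$278,720.00, so EBIT − I = R$909,239.20.
Degree of combined leverage = contribution ÷ (EBIT − I) = R$4,001,659.20 ÷ R$909,239.20 = 4.4011.
EPS therefore changes by 4.4011 × (+11.1%) = +48.9%.

+48.9%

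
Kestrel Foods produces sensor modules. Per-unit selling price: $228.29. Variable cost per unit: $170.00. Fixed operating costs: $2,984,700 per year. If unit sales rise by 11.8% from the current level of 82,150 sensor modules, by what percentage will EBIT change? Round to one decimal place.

+31.3%

At 82,150 units, contribution = 82,150 × $58.29 = $4,788,523.50.
EBIT = $4,788,523.50 − $2,984,700 = $1,803,823.50.
DOL = contribution ÷ EBIT = $4,788,523.50 ÷ $1,803,823.50 = 2.6547.
So EBIT moves 2.6547 × (+11.8%) = +31.3%.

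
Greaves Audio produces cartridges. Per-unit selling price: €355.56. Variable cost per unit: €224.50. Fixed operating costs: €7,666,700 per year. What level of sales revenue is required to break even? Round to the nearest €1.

CM per unit = €355.56 − €224.50 = €131.06; CM ratio = €131.06 / €355.56 = 0.3686.
Break-even sales = FC ÷ CM ratio = €7,666,700 × €355.56 / €131.06 = €20,799,419.

€20,799,419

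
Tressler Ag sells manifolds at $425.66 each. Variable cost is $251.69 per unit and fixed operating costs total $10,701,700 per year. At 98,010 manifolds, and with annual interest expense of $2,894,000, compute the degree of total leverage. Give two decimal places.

Contribution at this volume is 98,010 × $173.97 = $17,050,799.70.
Operating income = contribution − fixed costs = $17,050,799.70 − $10,701,700 = $6,349,099.70. Interest = $2,894,000.00.
DOL = $17,050,799.70 ÷ $6,349,099.70 = 2.6855; DFL = $6,349,099.70 ÷ $3,455,099.70 = 1.8376.
Combined leverage = 2.6855 × 1.8376 = 4.9349.

4.93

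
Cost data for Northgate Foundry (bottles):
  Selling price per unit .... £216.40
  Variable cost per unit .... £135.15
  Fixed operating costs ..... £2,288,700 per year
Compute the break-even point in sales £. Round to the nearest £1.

Contribution margin per unit = £216.40 − £135.15 = £81.25, a CM ratio of £81.25 ÷ £216.40 = 0.3755.
Break-even sales = FC ÷ CM ratio = £2,288,700 × £216.40 / £81.25 = £6,095,688.

£6,095,688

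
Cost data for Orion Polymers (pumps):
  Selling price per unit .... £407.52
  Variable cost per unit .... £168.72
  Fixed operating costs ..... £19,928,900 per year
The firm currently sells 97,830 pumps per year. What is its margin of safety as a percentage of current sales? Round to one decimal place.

Unit CM = price − variable cost = £407.52 − £168.72 = £238.80. Break-even units = £19,928,900 ÷ £238.80 = 83,454.36; break-even revenue = 83,454.36 × £407.52 = £34,009,318.79.
Actual sales revenue = 97,830 × £407.52 = £39,867,681.60.
Margin of safety = (£39,867,681.60 − £34,009,318.79) ÷ £39,867,681.60 = 14.7%.

14.7%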